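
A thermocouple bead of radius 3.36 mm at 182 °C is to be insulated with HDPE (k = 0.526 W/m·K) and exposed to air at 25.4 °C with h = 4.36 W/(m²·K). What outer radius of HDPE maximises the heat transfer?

For a sphere, r_cr = 2k_ins/h = 2·0.526/4.36 = 0.241 m = 24.1 cm

r_cr = 24.1 cm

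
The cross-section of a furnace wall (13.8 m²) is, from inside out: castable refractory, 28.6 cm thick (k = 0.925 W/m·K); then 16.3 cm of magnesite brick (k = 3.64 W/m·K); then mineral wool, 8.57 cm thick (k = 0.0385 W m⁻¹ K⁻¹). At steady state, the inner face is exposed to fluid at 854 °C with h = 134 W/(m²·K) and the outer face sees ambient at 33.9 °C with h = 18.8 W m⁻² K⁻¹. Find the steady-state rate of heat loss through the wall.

Resistance network (inner→outer):
  R_conv,in = 1/(hA) = 1/(134·13.8) = 5.408×10^-4 K/W
  R_castable refractory = L/(kA) = 0.286/(0.925·13.8) = 0.02241 K/W
  R_magnesite brick = L/(kA) = 0.163/(3.64·13.8) = 0.003245 K/W
  R_mineral wool = L/(kA) = 0.0857/(0.0385·13.8) = 0.1613 K/W
  R_conv,out = 1/(hA) = 1/(18.8·13.8) = 0.003854 K/W
ΣR = 5.408×10^-4 + 0.02241 + 0.003245 + 0.1613 + 0.003854 = 0.1913 K/W
Q = ΔT/ΣR = (854 °C − 33.9 °C)/0.1913 = 4290 W

Q = 4.29 kW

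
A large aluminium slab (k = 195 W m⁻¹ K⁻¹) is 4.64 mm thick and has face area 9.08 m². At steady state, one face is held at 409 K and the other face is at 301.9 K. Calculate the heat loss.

Q = kA·ΔT/L = 195 × 9.08 × |409 K − 301.9 K| / 0.00464 = 4.09×10^7 W

Q = 40900 kW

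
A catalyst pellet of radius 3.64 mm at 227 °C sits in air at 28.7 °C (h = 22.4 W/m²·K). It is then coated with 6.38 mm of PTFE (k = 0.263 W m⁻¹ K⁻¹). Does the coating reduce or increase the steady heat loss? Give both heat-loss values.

increases: 0.740 → 2.25 W

Critical radius for a sphere: r_cr = 2k/h = 0.0235 m = 2.35 cm.
Outer radius after coating: r₂ = 0.00364 + 0.00638 = 0.01002 m.
Since r₁ < r_cr and r₂ ≤ r_cr, the coating moves toward the maximum at r_cr — heat loss rises.
Bare: R = 1/(4πr₁²h) = 268.1 K/W; Q = 198.3/268.1 = 0.740 W.
Coated: R = R_cond + R_conv = 88.31 K/W; Q = 198.3/88.31 = 2.25 W.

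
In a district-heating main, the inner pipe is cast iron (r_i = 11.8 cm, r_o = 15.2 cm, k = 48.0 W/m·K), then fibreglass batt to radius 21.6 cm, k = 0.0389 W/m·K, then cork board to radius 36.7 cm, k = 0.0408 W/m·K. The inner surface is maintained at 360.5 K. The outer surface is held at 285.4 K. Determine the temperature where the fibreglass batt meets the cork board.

T = 329.7 K

Series thermal resistances, inner to outer:
  R'_cast iron = ln(0.152/0.118)/(2πk) = 0.2532/(2π·48.0) = 8.395×10^-4 m·K/W
  R'_fibreglass batt = ln(0.216/0.152)/(2πk) = 0.3514/(2π·0.0389) = 1.438 m·K/W
  R'_cork board = ln(0.367/0.216)/(2πk) = 0.5301/(2π·0.0408) = 2.068 m·K/W
ΣR = 8.395×10^-4 + 1.438 + 2.068 = 3.507 m·K/W
Q' = ΔT/ΣR = (360.5 K − 285.4 K)/3.507 = 21.41 W/m
From the inner boundary to the fibreglass batt/cork board interface, ΣR_partial = 1.439 m·K/W.
T_interface = T_in − Q'·ΣR_partial = 360.5 K − (21.41)(1.439) = 329.7 K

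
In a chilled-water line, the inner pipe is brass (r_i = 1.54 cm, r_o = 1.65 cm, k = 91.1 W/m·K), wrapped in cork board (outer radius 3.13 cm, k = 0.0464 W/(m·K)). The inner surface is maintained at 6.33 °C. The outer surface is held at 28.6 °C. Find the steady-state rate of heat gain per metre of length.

Treat each layer as a resistance in series:
  R'_brass = ln(0.0165/0.0154)/(2πk) = 0.06899/(2π·91.1) = 1.205×10^-4 m·K/W
  R'_cork board = ln(0.0313/0.0165)/(2πk) = 0.6403/(2π·0.0464) = 2.196 m·K/W
ΣR = 1.205×10^-4 + 2.196 = 2.196 m·K/W
Q' = ΔT/ΣR = (6.33 °C − 28.6 °C)/2.196 = -10.1 W/m
(Negative Q' ⇒ heat flows inward; heat gain = 10.1 W/m.)

Q' = 10.1 W/m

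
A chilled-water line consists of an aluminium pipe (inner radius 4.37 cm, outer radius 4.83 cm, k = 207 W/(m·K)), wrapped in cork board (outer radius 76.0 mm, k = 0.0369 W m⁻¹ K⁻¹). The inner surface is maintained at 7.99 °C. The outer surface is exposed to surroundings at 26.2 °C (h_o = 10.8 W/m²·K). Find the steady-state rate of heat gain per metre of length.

Q' = 8.47 W/m

Resistance network (inner→outer):
  R'_aluminium = ln(0.0483/0.0437)/(2πk) = 0.1001/(2π·207) = 7.695×10^-5 m·K/W
  R'_cork board = ln(0.0760/0.0483)/(2πk) = 0.4533/(2π·0.0369) = 1.955 m·K/W
  R'_conv,out = 1/(2πr h) = 1/(2π·0.0760·10.8) = 0.1939 m·K/W
ΣR = 7.695×10^-5 + 1.955 + 0.1939 = 2.149 m·K/W
Q' = ΔT/ΣR = (7.99 °C − 26.2 °C)/2.149 = -8.47 W/m
(Negative Q' ⇒ heat flows inward; heat gain = 8.47 W/m.)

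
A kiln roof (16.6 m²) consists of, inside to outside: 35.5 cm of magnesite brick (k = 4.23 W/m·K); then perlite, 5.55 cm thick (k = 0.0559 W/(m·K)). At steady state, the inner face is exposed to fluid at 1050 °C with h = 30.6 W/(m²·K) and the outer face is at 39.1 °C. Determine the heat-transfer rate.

Q = 15100 W

Series thermal resistances, inner to outer:
  R_conv,in = 1/(hA) = 1/(30.6·16.6) = 0.001969 K/W
  R_magnesite brick = L/(kA) = 0.355/(4.23·16.6) = 0.005056 K/W
  R_perlite = L/(kA) = 0.0555/(0.0559·16.6) = 0.05981 K/W
ΣR = 0.001969 + 0.005056 + 0.05981 = 0.06684 K/W
Q = ΔT/ΣR = (1050 °C − 39.1 °C)/0.06684 = 15100 W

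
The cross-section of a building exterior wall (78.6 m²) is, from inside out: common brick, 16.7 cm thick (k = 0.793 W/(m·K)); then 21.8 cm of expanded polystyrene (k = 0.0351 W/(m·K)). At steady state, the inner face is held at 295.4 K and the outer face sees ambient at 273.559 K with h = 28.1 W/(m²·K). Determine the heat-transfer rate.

Series thermal resistances, inner to outer:
  R_common brick = L/(kA) = 0.167/(0.793·78.6) = 0.002679 K/W
  R_expanded polystyrene = L/(kA) = 0.218/(0.0351·78.6) = 0.07902 K/W
  R_conv,out = 1/(hA) = 1/(28.1·78.6) = 4.528×10^-4 K/W
ΣR = 0.002679 + 0.07902 + 4.528×10^-4 = 0.08215 K/W
Q = ΔT/ΣR = (295.4 K − 273.559 K)/0.08215 = 266 W

Q = 266 W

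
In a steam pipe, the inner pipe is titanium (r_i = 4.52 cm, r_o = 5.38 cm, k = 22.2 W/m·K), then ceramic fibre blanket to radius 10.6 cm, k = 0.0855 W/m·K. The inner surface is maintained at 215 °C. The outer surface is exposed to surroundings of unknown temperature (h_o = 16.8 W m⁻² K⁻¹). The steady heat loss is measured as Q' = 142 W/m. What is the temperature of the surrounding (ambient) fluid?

Series resistances:
  R'_titanium = ln(0.0538/0.0452)/(2πk) = 0.1742/(2π·22.2) = 0.001249 m·K/W
  R'_ceramic fibre blanket = ln(0.106/0.0538)/(2πk) = 0.6782/(2π·0.0855) = 1.262 m·K/W
  R'_conv,out = 1/(2πr h) = 1/(2π·0.106·16.8) = 0.08937 m·K/W
ΣR = 1.353 m·K/W
ΔT = Q'·ΣR = 142 × 1.353 = 192.1 K
Heat flows outward, so T_out = T_in − ΔT = 215 − 192.1 = 22.9 °C

T_out = 22.9 °C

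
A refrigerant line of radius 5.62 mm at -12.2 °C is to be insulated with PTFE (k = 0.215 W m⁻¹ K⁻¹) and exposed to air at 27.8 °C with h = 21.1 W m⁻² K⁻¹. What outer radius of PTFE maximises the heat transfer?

r_cr = 1.02 cm

For a cylinder, r_cr = k_ins/h = 0.215/21.1 = 0.0102 m = 1.02 cm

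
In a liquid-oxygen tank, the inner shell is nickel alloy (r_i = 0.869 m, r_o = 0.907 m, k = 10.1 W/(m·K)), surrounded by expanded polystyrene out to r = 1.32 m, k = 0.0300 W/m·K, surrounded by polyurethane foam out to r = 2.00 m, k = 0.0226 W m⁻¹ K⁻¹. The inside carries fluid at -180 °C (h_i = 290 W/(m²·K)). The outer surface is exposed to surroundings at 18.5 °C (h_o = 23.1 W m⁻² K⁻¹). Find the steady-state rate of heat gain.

Series thermal resistances, inner to outer:
  R_conv,in = 1/(4πr²h) = 1/(4π·0.869²·290) = 3.634×10^-4 K/W
  R_nickel alloy = (1/0.869 − 1/0.907)/(4πk) = 0.04821/(4π·10.1) = 3.799×10^-4 K/W
  R_expanded polystyrene = (1/0.907 − 1/1.32)/(4πk) = 0.3450/(4π·0.0300) = 0.9150 K/W
  R_polyurethane foam = (1/1.32 − 1/2.00)/(4πk) = 0.2576/(4π·0.0226) = 0.9070 K/W
  R_conv,out = 1/(4πr²h) = 1/(4π·2.00²·23.1) = 8.612×10^-4 K/W
ΣR = 3.634×10^-4 + 3.799×10^-4 + 0.9150 + 0.9070 + 8.612×10^-4 = 1.824 K/W
Q = ΔT/ΣR = (-180 °C − 18.5 °C)/1.824 = -109 W
(Negative Q ⇒ heat flows inward; heat gain = 109 W.)

Q = 109 W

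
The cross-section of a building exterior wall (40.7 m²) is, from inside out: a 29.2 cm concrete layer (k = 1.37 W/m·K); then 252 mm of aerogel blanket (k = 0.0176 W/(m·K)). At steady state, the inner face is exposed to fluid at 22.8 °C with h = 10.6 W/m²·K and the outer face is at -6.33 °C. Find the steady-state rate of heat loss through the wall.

Q = 81.1 W

Series thermal resistances, inner to outer:
  R_conv,in = 1/(hA) = 1/(10.6·40.7) = 0.002318 K/W
  R_concrete = L/(kA) = 0.292/(1.37·40.7) = 0.005237 K/W
  R_aerogel blanket = L/(kA) = 0.252/(0.0176·40.7) = 0.3518 K/W
ΣR = 0.002318 + 0.005237 + 0.3518 = 0.3594 K/W
Q = ΔT/ΣR = (22.8 °C − -6.33 °C)/0.3594 = 81.1 W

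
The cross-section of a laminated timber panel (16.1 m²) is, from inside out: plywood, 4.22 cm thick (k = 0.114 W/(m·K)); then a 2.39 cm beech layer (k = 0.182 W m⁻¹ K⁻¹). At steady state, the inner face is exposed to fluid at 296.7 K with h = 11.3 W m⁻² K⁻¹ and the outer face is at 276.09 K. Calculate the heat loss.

Q = 562 W

Series thermal resistances, inner to outer:
  R_conv,in = 1/(hA) = 1/(11.3·16.1) = 0.005497 K/W
  R_plywood = L/(kA) = 0.0422/(0.114·16.1) = 0.02299 K/W
  R_beech = L/(kA) = 0.0239/(0.182·16.1) = 0.008156 K/W
ΣR = 0.005497 + 0.02299 + 0.008156 = 0.03664 K/W
Q = ΔT/ΣR = (296.7 K − 276.09 K)/0.03664 = 562 W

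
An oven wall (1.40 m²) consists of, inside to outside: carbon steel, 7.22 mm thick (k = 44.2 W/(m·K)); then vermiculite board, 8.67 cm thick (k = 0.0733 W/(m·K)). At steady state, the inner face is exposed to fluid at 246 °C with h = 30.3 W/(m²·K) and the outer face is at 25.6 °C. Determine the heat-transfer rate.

Resistance network (inner→outer):
  R_conv,in = 1/(hA) = 1/(30.3·1.40) = 0.02357 K/W
  R_carbon steel = L/(kA) = 0.00722/(44.2·1.40) = 1.167×10^-4 K/W
  R_vermiculite board = L/(kA) = 0.0867/(0.0733·1.40) = 0.8449 K/W
ΣR = 0.02357 + 1.167×10^-4 + 0.8449 = 0.8686 K/W
Q = ΔT/ΣR = (246 °C − 25.6 °C)/0.8686 = 254 W

Q = 254 W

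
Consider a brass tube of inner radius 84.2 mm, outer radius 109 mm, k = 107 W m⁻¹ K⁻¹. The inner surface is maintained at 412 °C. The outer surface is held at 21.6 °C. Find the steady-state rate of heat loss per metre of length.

Q' = 1020 kW/m

Q' = 2πk·ΔT/ln(r₂/r₁) = 2π × 107 × 390.4 / ln(0.109/0.0842) = 1.02×10^6 W/m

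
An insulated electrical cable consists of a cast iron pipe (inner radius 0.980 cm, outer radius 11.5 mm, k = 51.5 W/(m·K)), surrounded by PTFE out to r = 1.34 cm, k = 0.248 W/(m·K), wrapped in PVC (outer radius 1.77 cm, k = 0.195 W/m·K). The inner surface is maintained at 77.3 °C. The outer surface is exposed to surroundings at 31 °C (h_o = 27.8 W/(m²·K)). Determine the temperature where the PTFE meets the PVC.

Series thermal resistances, inner to outer:
  R'_cast iron = ln(0.0115/0.00980)/(2πk) = 0.1600/(2π·51.5) = 4.944×10^-4 m·K/W
  R'_PTFE = ln(0.0134/0.0115)/(2πk) = 0.1529/(2π·0.248) = 0.09813 m·K/W
  R'_PVC = ln(0.0177/0.0134)/(2πk) = 0.2783/(2π·0.195) = 0.2272 m·K/W
  R'_conv,out = 1/(2πr h) = 1/(2π·0.0177·27.8) = 0.3234 m·K/W
ΣR = 4.944×10^-4 + 0.09813 + 0.2272 + 0.3234 = 0.6492 m·K/W
Q' = ΔT/ΣR = (77.3 °C − 31 °C)/0.6492 = 71.32 W/m
From the inner boundary to the PTFE/PVC interface, ΣR_partial = 0.09862 m·K/W.
T_interface = T_in − Q'·ΣR_partial = 77.3 °C − (71.32)(0.09862) = 70.3 °C

T = 70.3 °C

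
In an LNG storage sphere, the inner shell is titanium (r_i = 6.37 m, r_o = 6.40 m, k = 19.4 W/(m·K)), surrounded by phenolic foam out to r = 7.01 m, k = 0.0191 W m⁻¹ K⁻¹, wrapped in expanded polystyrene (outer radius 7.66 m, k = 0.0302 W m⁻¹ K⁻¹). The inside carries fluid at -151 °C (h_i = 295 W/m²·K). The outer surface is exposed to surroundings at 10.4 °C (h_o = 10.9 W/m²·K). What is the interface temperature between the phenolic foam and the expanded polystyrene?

T = -47.9 °C

Treat each layer as a resistance in series:
  R_conv,in = 1/(4πr²h) = 1/(4π·6.37²·295) = 6.648×10^-6 K/W
  R_titanium = (1/6.37 − 1/6.40)/(4πk) = 7.359×10^-4/(4π·19.4) = 3.018×10^-6 K/W
  R_phenolic foam = (1/6.40 − 1/7.01)/(4πk) = 0.01360/(4π·0.0191) = 0.05665 K/W
  R_expanded polystyrene = (1/7.01 − 1/7.66)/(4πk) = 0.01211/(4π·0.0302) = 0.03190 K/W
  R_conv,out = 1/(4πr²h) = 1/(4π·7.66²·10.9) = 1.244×10^-4 K/W
ΣR = 6.648×10^-6 + 3.018×10^-6 + 0.05665 + 0.03190 + 1.244×10^-4 = 0.08868 K/W
Q = ΔT/ΣR = (-151 °C − 10.4 °C)/0.08868 = -1820 W
From the inner boundary to the phenolic foam/expanded polystyrene interface, ΣR_partial = 0.05666 K/W.
T_interface = T_in − Q·ΣR_partial = -151 °C − (-1820)(0.05666) = -47.9 °C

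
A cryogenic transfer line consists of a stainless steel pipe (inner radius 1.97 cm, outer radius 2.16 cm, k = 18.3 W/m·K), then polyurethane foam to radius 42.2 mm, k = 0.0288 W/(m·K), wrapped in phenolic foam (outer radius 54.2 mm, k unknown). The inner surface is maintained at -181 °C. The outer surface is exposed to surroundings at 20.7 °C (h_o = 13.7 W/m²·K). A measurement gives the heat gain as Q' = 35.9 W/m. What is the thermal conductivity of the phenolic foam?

ΣR = ΔT/Q' = |-181 − 20.7|/35.9 = 5.618 m·K/W
Known resistances:
  R'_stainless steel = ln(0.0216/0.0197)/(2πk) = 0.09207/(2π·18.3) = 8.008×10^-4 m·K/W
  R'_polyurethane foam = ln(0.0422/0.0216)/(2πk) = 0.6697/(2π·0.0288) = 3.701 m·K/W
  R'_conv,out = 1/(2πr h) = 1/(2π·0.0542·13.7) = 0.2143 m·K/W
R_phenolic foam = ΣR − ΣR_known = 5.618 − 3.916 = 1.702 m·K/W
ln(r₂/r₁)/(2πk) = 1.702 ⇒ k = 0.2503/(2π·1.702) = 0.0234 W/m·K

k = 0.0234 W/m·K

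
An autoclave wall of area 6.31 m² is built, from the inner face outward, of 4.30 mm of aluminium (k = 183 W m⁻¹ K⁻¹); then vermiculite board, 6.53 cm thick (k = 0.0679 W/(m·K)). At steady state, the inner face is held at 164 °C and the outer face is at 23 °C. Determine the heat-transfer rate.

Series thermal resistances, inner to outer:
  R_aluminium = L/(kA) = 0.00430/(183·6.31) = 3.724×10^-6 K/W
  R_vermiculite board = L/(kA) = 0.0653/(0.0679·6.31) = 0.1524 K/W
ΣR = 3.724×10^-6 + 0.1524 = 0.1524 K/W
Q = ΔT/ΣR = (164 °C − 23 °C)/0.1524 = 925 W

Q = 925 W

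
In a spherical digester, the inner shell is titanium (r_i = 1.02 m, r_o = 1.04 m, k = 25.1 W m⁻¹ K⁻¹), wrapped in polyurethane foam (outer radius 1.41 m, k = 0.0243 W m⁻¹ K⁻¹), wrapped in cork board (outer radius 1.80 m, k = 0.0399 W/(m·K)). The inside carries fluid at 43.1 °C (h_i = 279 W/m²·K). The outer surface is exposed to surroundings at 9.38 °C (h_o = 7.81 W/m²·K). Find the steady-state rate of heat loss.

Resistance network (inner→outer):
  R_conv,in = 1/(4πr²h) = 1/(4π·1.02²·279) = 2.741×10^-4 K/W
  R_titanium = (1/1.02 − 1/1.04)/(4πk) = 0.01885/(4π·25.1) = 5.977×10^-5 K/W
  R_polyurethane foam = (1/1.04 − 1/1.41)/(4πk) = 0.2523/(4π·0.0243) = 0.8263 K/W
  R_cork board = (1/1.41 − 1/1.80)/(4πk) = 0.1537/(4π·0.0399) = 0.3065 K/W
  R_conv,out = 1/(4πr²h) = 1/(4π·1.80²·7.81) = 0.003145 K/W
ΣR = 2.741×10^-4 + 5.977×10^-5 + 0.8263 + 0.3065 + 0.003145 = 1.136 K/W
Q = ΔT/ΣR = (43.1 °C − 9.38 °C)/1.136 = 29.7 W

Q = 29.7 W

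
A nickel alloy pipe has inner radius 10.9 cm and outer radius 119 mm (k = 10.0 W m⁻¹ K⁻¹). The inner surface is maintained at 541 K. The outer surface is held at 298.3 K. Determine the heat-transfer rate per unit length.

Q' = 174 kW/m

Q' = 2πk·ΔT/ln(r₂/r₁) = 2π × 10.0 × 242.7 / ln(0.119/0.109) = 1.74×10^5 W/m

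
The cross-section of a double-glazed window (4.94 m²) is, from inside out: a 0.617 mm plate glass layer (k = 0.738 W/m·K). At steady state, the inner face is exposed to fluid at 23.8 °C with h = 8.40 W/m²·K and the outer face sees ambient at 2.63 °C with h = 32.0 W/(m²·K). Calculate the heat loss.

Resistance network (inner→outer):
  R_conv,in = 1/(hA) = 1/(8.40·4.94) = 0.02410 K/W
  R_plate glass = L/(kA) = 6.17×10^-4/(0.738·4.94) = 1.692×10^-4 K/W
  R_conv,out = 1/(hA) = 1/(32.0·4.94) = 0.006326 K/W
ΣR = 0.02410 + 1.692×10^-4 + 0.006326 = 0.03060 K/W
Q = ΔT/ΣR = (23.8 °C − 2.63 °C)/0.03060 = 692 W

Q = 692 W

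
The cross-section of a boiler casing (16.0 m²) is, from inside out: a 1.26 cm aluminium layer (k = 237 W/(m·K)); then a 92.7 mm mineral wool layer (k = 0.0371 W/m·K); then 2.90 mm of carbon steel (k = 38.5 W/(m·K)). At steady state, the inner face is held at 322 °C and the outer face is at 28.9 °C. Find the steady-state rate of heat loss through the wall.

Q = 1880 W

Treat each layer as a resistance in series:
  R_aluminium = L/(kA) = 0.0126/(237·16.0) = 3.323×10^-6 K/W
  R_mineral wool = L/(kA) = 0.0927/(0.0371·16.0) = 0.1562 K/W
  R_carbon steel = L/(kA) = 0.00290/(38.5·16.0) = 4.708×10^-6 K/W
ΣR = 3.323×10^-6 + 0.1562 + 4.708×10^-6 = 0.1562 K/W
Q = ΔT/ΣR = (322 °C − 28.9 °C)/0.1562 = 1880 W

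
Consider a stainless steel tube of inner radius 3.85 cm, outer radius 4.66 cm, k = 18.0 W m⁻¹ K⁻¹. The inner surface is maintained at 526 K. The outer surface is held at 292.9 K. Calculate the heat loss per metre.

Q' = 2πk·ΔT/ln(r₂/r₁) = 2π × 18.0 × 233.1 / ln(0.0466/0.0385) = 1.38×10^5 W/m

Q' = 1.38×10^5 W/m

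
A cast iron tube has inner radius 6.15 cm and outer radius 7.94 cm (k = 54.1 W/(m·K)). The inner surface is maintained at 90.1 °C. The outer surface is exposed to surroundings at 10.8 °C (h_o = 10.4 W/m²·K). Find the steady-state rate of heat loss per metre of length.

Q' = 410 W/m

Treat each layer as a resistance in series:
  R'_cast iron = ln(0.0794/0.0615)/(2πk) = 0.2555/(2π·54.1) = 7.515×10^-4 m·K/W
  R'_conv,out = 1/(2πr h) = 1/(2π·0.0794·10.4) = 0.1927 m·K/W
ΣR = 7.515×10^-4 + 0.1927 = 0.1935 m·K/W
Q' = ΔT/ΣR = (90.1 °C − 10.8 °C)/0.1935 = 410 W/m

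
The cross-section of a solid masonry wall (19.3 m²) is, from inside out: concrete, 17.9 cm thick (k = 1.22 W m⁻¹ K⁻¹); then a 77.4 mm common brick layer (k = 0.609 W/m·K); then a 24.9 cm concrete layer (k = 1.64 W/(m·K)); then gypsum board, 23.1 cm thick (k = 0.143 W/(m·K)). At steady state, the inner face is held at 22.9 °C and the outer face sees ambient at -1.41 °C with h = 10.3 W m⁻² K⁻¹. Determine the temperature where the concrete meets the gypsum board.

Series thermal resistances, inner to outer:
  R_concrete = L/(kA) = 0.179/(1.22·19.3) = 0.007602 K/W
  R_common brick = L/(kA) = 0.0774/(0.609·19.3) = 0.006585 K/W
  R_concrete = L/(kA) = 0.249/(1.64·19.3) = 0.007867 K/W
  R_gypsum board = L/(kA) = 0.231/(0.143·19.3) = 0.08370 K/W
  R_conv,out = 1/(hA) = 1/(10.3·19.3) = 0.005030 K/W
ΣR = 0.007602 + 0.006585 + 0.007867 + 0.08370 + 0.005030 = 0.1108 K/W
Q = ΔT/ΣR = (22.9 °C − -1.41 °C)/0.1108 = 219.4 W
From the inner boundary to the concrete/gypsum board interface, ΣR_partial = 0.02205 K/W.
T_interface = T_in − Q·ΣR_partial = 22.9 °C − (219.4)(0.02205) = 18.1 °C

T = 18.1 °C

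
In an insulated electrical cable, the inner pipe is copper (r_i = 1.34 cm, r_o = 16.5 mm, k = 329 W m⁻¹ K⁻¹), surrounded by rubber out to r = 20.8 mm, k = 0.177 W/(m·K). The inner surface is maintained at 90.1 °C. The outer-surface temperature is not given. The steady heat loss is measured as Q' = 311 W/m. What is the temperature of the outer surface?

Sum the resistances:
  R'_copper = ln(0.0165/0.0134)/(2πk) = 0.2081/(2π·329) = 1.007×10^-4 m·K/W
  R'_rubber = ln(0.0208/0.0165)/(2πk) = 0.2316/(2π·0.177) = 0.2082 m·K/W
ΣR = 0.2083 m·K/W
ΔT = Q'·ΣR = 311 × 0.2083 = 64.78 K
Heat flows outward, so T_out = T_in − ΔT = 90.1 − 64.78 = 25.3 °C

T_out = 25.3 °C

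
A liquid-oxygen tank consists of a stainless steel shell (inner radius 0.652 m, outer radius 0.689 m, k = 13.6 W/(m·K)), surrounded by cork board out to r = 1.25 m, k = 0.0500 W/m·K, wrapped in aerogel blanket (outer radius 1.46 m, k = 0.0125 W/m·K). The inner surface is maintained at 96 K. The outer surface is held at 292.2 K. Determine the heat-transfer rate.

Q = 111 W

Series thermal resistances, inner to outer:
  R_stainless steel = (1/0.652 − 1/0.689)/(4πk) = 0.08236/(4π·13.6) = 4.819×10^-4 K/W
  R_cork board = (1/0.689 − 1/1.25)/(4πk) = 0.6514/(4π·0.0500) = 1.037 K/W
  R_aerogel blanket = (1/1.25 − 1/1.46)/(4πk) = 0.1151/(4π·0.0125) = 0.7325 K/W
ΣR = 4.819×10^-4 + 1.037 + 0.7325 = 1.770 K/W
Q = ΔT/ΣR = (96 K − 292.2 K)/1.770 = -111 W
(Negative Q ⇒ heat flows inward; heat gain = 111 W.)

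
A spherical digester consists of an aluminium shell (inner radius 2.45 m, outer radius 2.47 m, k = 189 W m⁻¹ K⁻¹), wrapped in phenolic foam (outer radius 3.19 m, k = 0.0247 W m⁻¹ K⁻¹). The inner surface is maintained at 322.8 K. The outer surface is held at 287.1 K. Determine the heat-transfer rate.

Q = 121 W

Series thermal resistances, inner to outer:
  R_aluminium = (1/2.45 − 1/2.47)/(4πk) = 0.003305/(4π·189) = 1.392×10^-6 K/W
  R_phenolic foam = (1/2.47 − 1/3.19)/(4πk) = 0.09138/(4π·0.0247) = 0.2944 K/W
ΣR = 1.392×10^-6 + 0.2944 = 0.2944 K/W
Q = ΔT/ΣR = (322.8 K − 287.1 K)/0.2944 = 121 W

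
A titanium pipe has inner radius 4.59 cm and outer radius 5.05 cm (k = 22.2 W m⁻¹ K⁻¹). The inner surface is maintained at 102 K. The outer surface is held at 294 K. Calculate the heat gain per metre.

Q' = 2πk·ΔT/ln(r₂/r₁) = 2π × 22.2 × 192 / ln(0.0505/0.0459) = 2.80×10^5 W/m

Q' = 280 kW/m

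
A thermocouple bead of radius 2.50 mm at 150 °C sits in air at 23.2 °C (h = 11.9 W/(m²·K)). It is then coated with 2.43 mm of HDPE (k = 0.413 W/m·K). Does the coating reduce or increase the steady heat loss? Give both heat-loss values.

increases: 0.119 → 0.405 W

Critical radius for a sphere: r_cr = 2k/h = 0.0694 m = 6.94 cm.
Outer radius after coating: r₂ = 0.00250 + 0.00243 = 0.00493 m.
Since r₁ < r_cr and r₂ ≤ r_cr, the coating moves toward the maximum at r_cr — heat loss rises.
Bare: R = 1/(4πr₁²h) = 1070 K/W; Q = 126.8/1070 = 0.119 W.
Coated: R = R_cond + R_conv = 313.1 K/W; Q = 126.8/313.1 = 0.405 W.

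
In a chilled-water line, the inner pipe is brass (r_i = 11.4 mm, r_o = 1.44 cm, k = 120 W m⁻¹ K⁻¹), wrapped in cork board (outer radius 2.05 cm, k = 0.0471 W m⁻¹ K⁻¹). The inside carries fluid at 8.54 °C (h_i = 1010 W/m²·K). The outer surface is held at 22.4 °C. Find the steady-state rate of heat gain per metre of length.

Q' = 11.5 W/m

Resistance network (inner→outer):
  R'_conv,in = 1/(2πr h) = 1/(2π·0.0114·1010) = 0.01382 m·K/W
  R'_brass = ln(0.0144/0.0114)/(2πk) = 0.2336/(2π·120) = 3.098×10^-4 m·K/W
  R'_cork board = ln(0.0205/0.0144)/(2πk) = 0.3532/(2π·0.0471) = 1.193 m·K/W
ΣR = 0.01382 + 3.098×10^-4 + 1.193 = 1.207 m·K/W
Q' = ΔT/ΣR = (8.54 °C − 22.4 °C)/1.207 = -11.5 W/m
(Negative Q' ⇒ heat flows inward; heat gain = 11.5 W/m.)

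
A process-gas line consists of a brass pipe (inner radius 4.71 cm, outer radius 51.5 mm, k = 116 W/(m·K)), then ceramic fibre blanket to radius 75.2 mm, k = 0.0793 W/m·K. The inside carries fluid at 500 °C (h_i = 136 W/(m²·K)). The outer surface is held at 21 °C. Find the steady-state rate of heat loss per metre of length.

Q' = 610 W/m

Resistance network (inner→outer):
  R'_conv,in = 1/(2πr h) = 1/(2π·0.0471·136) = 0.02485 m·K/W
  R'_brass = ln(0.0515/0.0471)/(2πk) = 0.08931/(2π·116) = 1.225×10^-4 m·K/W
  R'_ceramic fibre blanket = ln(0.0752/0.0515)/(2πk) = 0.3786/(2π·0.0793) = 0.7598 m·K/W
ΣR = 0.02485 + 1.225×10^-4 + 0.7598 = 0.7848 m·K/W
Q' = ΔT/ΣR = (500 °C − 21 °C)/0.7848 = 610 W/m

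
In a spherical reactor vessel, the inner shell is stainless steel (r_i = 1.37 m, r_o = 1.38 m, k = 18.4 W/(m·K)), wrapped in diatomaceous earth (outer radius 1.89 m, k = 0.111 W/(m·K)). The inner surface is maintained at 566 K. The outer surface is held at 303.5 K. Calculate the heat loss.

Q = 1870 W

Series thermal resistances, inner to outer:
  R_stainless steel = (1/1.37 − 1/1.38)/(4πk) = 0.005289/(4π·18.4) = 2.288×10^-5 K/W
  R_diatomaceous earth = (1/1.38 − 1/1.89)/(4πk) = 0.1955/(4π·0.111) = 0.1402 K/W
ΣR = 2.288×10^-5 + 0.1402 = 0.1402 K/W
Q = ΔT/ΣR = (566 K − 303.5 K)/0.1402 = 1870 W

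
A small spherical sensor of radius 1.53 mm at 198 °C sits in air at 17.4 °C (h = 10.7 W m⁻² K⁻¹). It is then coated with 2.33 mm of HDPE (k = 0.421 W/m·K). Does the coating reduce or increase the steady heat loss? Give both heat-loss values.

Critical radius for a sphere: r_cr = 2k/h = 0.0787 m = 7.87 cm.
Outer radius after coating: r₂ = 0.00153 + 0.00233 = 0.00386 m.
Since r₁ < r_cr and r₂ ≤ r_cr, the coating moves toward the maximum at r_cr — heat loss rises.
Bare: R = 1/(4πr₁²h) = 3177 K/W; Q = 180.6/3177 = 0.0568 W.
Coated: R = R_cond + R_conv = 573.7 K/W; Q = 180.6/573.7 = 0.315 W.

increases: 0.0568 → 0.315 W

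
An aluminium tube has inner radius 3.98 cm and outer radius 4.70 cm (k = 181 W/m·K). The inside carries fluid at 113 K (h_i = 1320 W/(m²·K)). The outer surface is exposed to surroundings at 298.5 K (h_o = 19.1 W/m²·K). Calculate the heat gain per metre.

Resistance network (inner→outer):
  R'_conv,in = 1/(2πr h) = 1/(2π·0.0398·1320) = 0.003029 m·K/W
  R'_aluminium = ln(0.0470/0.0398)/(2πk) = 0.1663/(2π·181) = 1.462×10^-4 m·K/W
  R'_conv,out = 1/(2πr h) = 1/(2π·0.0470·19.1) = 0.1773 m·K/W
ΣR = 0.003029 + 1.462×10^-4 + 0.1773 = 0.1805 m·K/W
Q' = ΔT/ΣR = (113 K − 298.5 K)/0.1805 = -1030 W/m
(Negative Q' ⇒ heat flows inward; heat gain = 1030 W/m.)

Q' = 1030 W/m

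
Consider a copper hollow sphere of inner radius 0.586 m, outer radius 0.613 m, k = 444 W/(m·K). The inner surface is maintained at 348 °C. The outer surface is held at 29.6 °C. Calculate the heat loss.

Q = 4πk·ΔT/(1/r₁ − 1/r₂) = 4π × 444 × 318.4 / (1/0.586 − 1/0.613) = 2.36×10^7 W

Q = 2.36×10^7 W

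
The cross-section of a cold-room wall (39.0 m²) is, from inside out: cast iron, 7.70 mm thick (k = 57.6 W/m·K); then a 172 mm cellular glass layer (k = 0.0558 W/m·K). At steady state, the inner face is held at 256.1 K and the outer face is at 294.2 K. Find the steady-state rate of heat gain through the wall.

Q = 482 W

Series thermal resistances, inner to outer:
  R_cast iron = L/(kA) = 0.00770/(57.6·39.0) = 3.428×10^-6 K/W
  R_cellular glass = L/(kA) = 0.172/(0.0558·39.0) = 0.07904 K/W
ΣR = 3.428×10^-6 + 0.07904 = 0.07904 K/W
Q = ΔT/ΣR = (256.1 K − 294.2 K)/0.07904 = -482 W
(Negative Q ⇒ heat flows inward; heat gain = 482 W.)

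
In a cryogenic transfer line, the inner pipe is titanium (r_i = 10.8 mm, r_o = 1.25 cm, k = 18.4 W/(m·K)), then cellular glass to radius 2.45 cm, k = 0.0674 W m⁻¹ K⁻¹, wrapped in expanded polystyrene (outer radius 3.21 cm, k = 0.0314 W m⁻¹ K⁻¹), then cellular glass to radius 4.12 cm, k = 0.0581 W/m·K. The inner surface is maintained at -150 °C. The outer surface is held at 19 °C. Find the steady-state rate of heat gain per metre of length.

Q' = 46.4 W/m

Resistance network (inner→outer):
  R'_titanium = ln(0.0125/0.0108)/(2πk) = 0.1462/(2π·18.4) = 0.001264 m·K/W
  R'_cellular glass = ln(0.0245/0.0125)/(2πk) = 0.6729/(2π·0.0674) = 1.589 m·K/W
  R'_expanded polystyrene = ln(0.0321/0.0245)/(2πk) = 0.2702/(2π·0.0314) = 1.369 m·K/W
  R'_cellular glass = ln(0.0412/0.0321)/(2πk) = 0.2496/(2π·0.0581) = 0.6837 m·K/W
ΣR = 0.001264 + 1.589 + 1.369 + 0.6837 = 3.643 m·K/W
Q' = ΔT/ΣR = (-150 °C − 19 °C)/3.643 = -46.4 W/m
(Negative Q' ⇒ heat flows inward; heat gain = 46.4 W/m.)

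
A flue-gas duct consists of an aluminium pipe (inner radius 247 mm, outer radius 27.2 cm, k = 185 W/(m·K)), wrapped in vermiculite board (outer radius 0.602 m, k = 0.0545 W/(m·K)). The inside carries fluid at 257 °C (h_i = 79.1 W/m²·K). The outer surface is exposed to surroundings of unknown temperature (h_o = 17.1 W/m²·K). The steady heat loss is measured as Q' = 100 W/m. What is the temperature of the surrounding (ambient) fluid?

T_out = 22.6 °C

Series resistances:
  R'_conv,in = 1/(2πr h) = 1/(2π·0.247·79.1) = 0.008146 m·K/W
  R'_aluminium = ln(0.272/0.247)/(2πk) = 0.09641/(2π·185) = 8.294×10^-5 m·K/W
  R'_vermiculite board = ln(0.602/0.272)/(2πk) = 0.7945/(2π·0.0545) = 2.320 m·K/W
  R'_conv,out = 1/(2πr h) = 1/(2π·0.602·17.1) = 0.01546 m·K/W
ΣR = 2.344 m·K/W
ΔT = Q'·ΣR = 100 × 2.344 = 234.4 K
Heat flows outward, so T_out = T_in − ΔT = 257 − 234.4 = 22.6 °C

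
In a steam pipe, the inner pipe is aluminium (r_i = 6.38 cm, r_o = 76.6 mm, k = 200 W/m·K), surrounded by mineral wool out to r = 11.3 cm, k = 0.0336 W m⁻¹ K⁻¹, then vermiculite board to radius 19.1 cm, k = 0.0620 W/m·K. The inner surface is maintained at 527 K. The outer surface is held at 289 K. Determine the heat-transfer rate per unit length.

Resistance network (inner→outer):
  R'_aluminium = ln(0.0766/0.0638)/(2πk) = 0.1828/(2π·200) = 1.455×10^-4 m·K/W
  R'_mineral wool = ln(0.113/0.0766)/(2πk) = 0.3888/(2π·0.0336) = 1.842 m·K/W
  R'_vermiculite board = ln(0.191/0.113)/(2πk) = 0.5249/(2π·0.0620) = 1.347 m·K/W
ΣR = 1.455×10^-4 + 1.842 + 1.347 = 3.189 m·K/W
Q' = ΔT/ΣR = (527 K − 289 K)/3.189 = 74.6 W/m

Q' = 74.6 W/m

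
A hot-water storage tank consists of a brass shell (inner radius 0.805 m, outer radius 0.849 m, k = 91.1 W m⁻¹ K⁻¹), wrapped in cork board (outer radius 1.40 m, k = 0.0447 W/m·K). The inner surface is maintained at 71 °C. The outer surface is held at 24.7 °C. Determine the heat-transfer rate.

Q = 56.1 W

Series thermal resistances, inner to outer:
  R_brass = (1/0.805 − 1/0.849)/(4πk) = 0.06438/(4π·91.1) = 5.624×10^-5 K/W
  R_cork board = (1/0.849 − 1/1.40)/(4πk) = 0.4636/(4π·0.0447) = 0.8253 K/W
ΣR = 5.624×10^-5 + 0.8253 = 0.8254 K/W
Q = ΔT/ΣR = (71 °C − 24.7 °C)/0.8254 = 56.1 W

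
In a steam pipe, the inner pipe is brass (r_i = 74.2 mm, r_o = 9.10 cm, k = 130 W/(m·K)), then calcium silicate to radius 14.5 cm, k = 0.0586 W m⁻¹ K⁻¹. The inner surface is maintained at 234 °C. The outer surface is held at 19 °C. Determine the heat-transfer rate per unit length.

Q' = 170 W/m

Series thermal resistances, inner to outer:
  R'_brass = ln(0.0910/0.0742)/(2πk) = 0.2041/(2π·130) = 2.499×10^-4 m·K/W
  R'_calcium silicate = ln(0.145/0.0910)/(2πk) = 0.4659/(2π·0.0586) = 1.265 m·K/W
ΣR = 2.499×10^-4 + 1.265 = 1.265 m·K/W
Q' = ΔT/ΣR = (234 °C − 19 °C)/1.265 = 170 W/m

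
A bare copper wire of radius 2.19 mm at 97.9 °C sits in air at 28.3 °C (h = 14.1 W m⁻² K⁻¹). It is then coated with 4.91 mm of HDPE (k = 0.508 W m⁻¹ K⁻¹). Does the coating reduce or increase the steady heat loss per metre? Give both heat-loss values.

increases: 13.5 → 35.5 W/m

Critical radius for a cylinder: r_cr = k/h = 0.0360 m = 3.60 cm.
Outer radius after coating: r₂ = 0.00219 + 0.00491 = 0.00710 m.
Since r₁ < r_cr and r₂ ≤ r_cr, the coating moves toward the maximum at r_cr — heat loss rises.
Bare: R = 1/(2πr₁h) = 5.154 m·K/W; Q = 69.6/5.154 = 13.5 W/m.
Coated: R = R_cond + R_conv = 1.958 m·K/W; Q = 69.6/1.958 = 35.5 W/m.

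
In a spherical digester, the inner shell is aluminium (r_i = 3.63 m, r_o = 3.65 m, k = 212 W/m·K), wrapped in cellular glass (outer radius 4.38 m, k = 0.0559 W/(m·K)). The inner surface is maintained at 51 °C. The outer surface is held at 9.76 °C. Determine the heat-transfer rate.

Q = 634 W

Treat each layer as a resistance in series:
  R_aluminium = (1/3.63 − 1/3.65)/(4πk) = 0.001509/(4π·212) = 5.666×10^-7 K/W
  R_cellular glass = (1/3.65 − 1/4.38)/(4πk) = 0.04566/(4π·0.0559) = 0.06500 K/W
ΣR = 5.666×10^-7 + 0.06500 = 0.06500 K/W
Q = ΔT/ΣR = (51 °C − 9.76 °C)/0.06500 = 634 W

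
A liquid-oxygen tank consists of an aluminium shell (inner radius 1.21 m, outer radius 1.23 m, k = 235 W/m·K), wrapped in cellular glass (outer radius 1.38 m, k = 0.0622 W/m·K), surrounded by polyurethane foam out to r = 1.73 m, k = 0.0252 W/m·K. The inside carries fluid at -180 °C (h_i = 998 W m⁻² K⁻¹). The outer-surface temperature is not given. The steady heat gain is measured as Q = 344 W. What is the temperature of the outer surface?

Sum the resistances:
  R_conv,in = 1/(4πr²h) = 1/(4π·1.21²·998) = 5.446×10^-5 K/W
  R_aluminium = (1/1.21 − 1/1.23)/(4πk) = 0.01344/(4π·235) = 4.551×10^-6 K/W
  R_cellular glass = (1/1.23 − 1/1.38)/(4πk) = 0.08837/(4π·0.0622) = 0.1131 K/W
  R_polyurethane foam = (1/1.38 − 1/1.73)/(4πk) = 0.1466/(4π·0.0252) = 0.4629 K/W
ΣR = 0.5761 K/W
ΔT = Q·ΣR = 344 × 0.5761 = 198.2 K
Heat flows inward, so T_out = T_in + ΔT = -180 + 198.2 = 18.2 °C

T_out = 18.2 °C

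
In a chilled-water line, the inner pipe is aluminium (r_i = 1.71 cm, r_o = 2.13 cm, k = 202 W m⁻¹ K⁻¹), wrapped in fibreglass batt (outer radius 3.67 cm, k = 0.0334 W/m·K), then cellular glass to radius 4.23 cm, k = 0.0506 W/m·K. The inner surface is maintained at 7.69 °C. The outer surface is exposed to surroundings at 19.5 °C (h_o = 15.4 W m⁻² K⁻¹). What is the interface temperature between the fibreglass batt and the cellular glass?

T = 17.0 °C

Resistance network (inner→outer):
  R'_aluminium = ln(0.0213/0.0171)/(2πk) = 0.2196/(2π·202) = 1.730×10^-4 m·K/W
  R'_fibreglass batt = ln(0.0367/0.0213)/(2πk) = 0.5441/(2π·0.0334) = 2.593 m·K/W
  R'_cellular glass = ln(0.0423/0.0367)/(2πk) = 0.1420/(2π·0.0506) = 0.4467 m·K/W
  R'_conv,out = 1/(2πr h) = 1/(2π·0.0423·15.4) = 0.2443 m·K/W
ΣR = 1.730×10^-4 + 2.593 + 0.4467 + 0.2443 = 3.284 m·K/W
Q' = ΔT/ΣR = (7.69 °C − 19.5 °C)/3.284 = -3.596 W/m
From the inner boundary to the fibreglass batt/cellular glass interface, ΣR_partial = 2.593 m·K/W.
T_interface = T_in − Q'·ΣR_partial = 7.69 °C − (-3.596)(2.593) = 17.0 °C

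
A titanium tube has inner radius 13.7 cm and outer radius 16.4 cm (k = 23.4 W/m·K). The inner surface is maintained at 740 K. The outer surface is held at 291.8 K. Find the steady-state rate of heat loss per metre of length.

Q' = 2πk·ΔT/ln(r₂/r₁) = 2π × 23.4 × 448.2 / ln(0.164/0.137) = 3.66×10^5 W/m

Q' = 3.66×10^5 W/m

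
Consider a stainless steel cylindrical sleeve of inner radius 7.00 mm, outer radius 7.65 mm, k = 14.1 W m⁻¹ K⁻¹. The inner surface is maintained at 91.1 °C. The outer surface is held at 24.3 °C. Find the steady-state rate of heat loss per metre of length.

Q' = 2πk·ΔT/ln(r₂/r₁) = 2π × 14.1 × 66.8 / ln(0.00765/0.00700) = 66600 W/m

Q' = 66.6 kW/m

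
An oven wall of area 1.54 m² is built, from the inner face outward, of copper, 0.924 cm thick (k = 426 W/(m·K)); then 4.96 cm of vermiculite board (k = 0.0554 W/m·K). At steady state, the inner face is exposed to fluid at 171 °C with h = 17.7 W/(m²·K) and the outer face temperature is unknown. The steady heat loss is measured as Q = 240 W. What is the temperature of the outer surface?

T_out = 22.7 °C

Series resistances:
  R_conv,in = 1/(hA) = 1/(17.7·1.54) = 0.03669 K/W
  R_copper = L/(kA) = 0.00924/(426·1.54) = 1.408×10^-5 K/W
  R_vermiculite board = L/(kA) = 0.0496/(0.0554·1.54) = 0.5814 K/W
ΣR = 0.6181 K/W
ΔT = Q·ΣR = 240 × 0.6181 = 148.3 K
Heat flows outward, so T_out = T_in − ΔT = 171 − 148.3 = 22.7 °C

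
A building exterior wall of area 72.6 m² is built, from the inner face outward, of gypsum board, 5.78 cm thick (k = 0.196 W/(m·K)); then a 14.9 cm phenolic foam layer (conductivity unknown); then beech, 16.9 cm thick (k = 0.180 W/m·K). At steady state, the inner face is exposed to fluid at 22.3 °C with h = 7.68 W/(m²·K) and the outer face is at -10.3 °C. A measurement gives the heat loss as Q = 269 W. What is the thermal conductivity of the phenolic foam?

ΣR = ΔT/Q = |22.3 − -10.3|/269 = 0.1212 K/W
Known resistances:
  R_conv,in = 1/(hA) = 1/(7.68·72.6) = 0.001794 K/W
  R_gypsum board = L/(kA) = 0.0578/(0.196·72.6) = 0.004062 K/W
  R_beech = L/(kA) = 0.169/(0.180·72.6) = 0.01293 K/W
R_phenolic foam = ΣR − ΣR_known = 0.1212 − 0.01879 = 0.1024 K/W
L/(kA) = 0.1024 ⇒ k = 0.149/(0.1024·72.6) = 0.0200 W/m·K

k = 0.0200 W/m·K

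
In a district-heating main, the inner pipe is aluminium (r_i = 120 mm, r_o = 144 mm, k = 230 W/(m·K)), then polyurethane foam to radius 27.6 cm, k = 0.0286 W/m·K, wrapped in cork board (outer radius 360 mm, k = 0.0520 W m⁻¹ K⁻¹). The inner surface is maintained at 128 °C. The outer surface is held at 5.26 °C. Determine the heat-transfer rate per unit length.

Q' = 27.7 W/m

Resistance network (inner→outer):
  R'_aluminium = ln(0.144/0.120)/(2πk) = 0.1823/(2π·230) = 1.262×10^-4 m·K/W
  R'_polyurethane foam = ln(0.276/0.144)/(2πk) = 0.6506/(2π·0.0286) = 3.620 m·K/W
  R'_cork board = ln(0.360/0.276)/(2πk) = 0.2657/(2π·0.0520) = 0.8132 m·K/W
ΣR = 1.262×10^-4 + 3.620 + 0.8132 = 4.433 m·K/W
Q' = ΔT/ΣR = (128 °C − 5.26 °C)/4.433 = 27.7 W/m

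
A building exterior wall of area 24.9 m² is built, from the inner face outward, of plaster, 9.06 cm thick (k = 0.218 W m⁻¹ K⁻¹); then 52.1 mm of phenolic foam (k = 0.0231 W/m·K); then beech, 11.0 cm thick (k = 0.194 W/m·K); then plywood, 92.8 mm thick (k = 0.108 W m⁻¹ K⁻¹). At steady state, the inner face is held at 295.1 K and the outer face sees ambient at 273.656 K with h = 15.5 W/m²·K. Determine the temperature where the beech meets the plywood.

Series thermal resistances, inner to outer:
  R_plaster = L/(kA) = 0.0906/(0.218·24.9) = 0.01669 K/W
  R_phenolic foam = L/(kA) = 0.0521/(0.0231·24.9) = 0.09058 K/W
  R_beech = L/(kA) = 0.110/(0.194·24.9) = 0.02277 K/W
  R_plywood = L/(kA) = 0.0928/(0.108·24.9) = 0.03451 K/W
  R_conv,out = 1/(hA) = 1/(15.5·24.9) = 0.002591 K/W
ΣR = 0.01669 + 0.09058 + 0.02277 + 0.03451 + 0.002591 = 0.1671 K/W
Q = ΔT/ΣR = (295.1 K − 273.656 K)/0.1671 = 128.3 W
From the inner boundary to the beech/plywood interface, ΣR_partial = 0.1300 K/W.
T_interface = T_in − Q·ΣR_partial = 295.1 K − (128.3)(0.1300) = 278.42 K

T = 278.42 K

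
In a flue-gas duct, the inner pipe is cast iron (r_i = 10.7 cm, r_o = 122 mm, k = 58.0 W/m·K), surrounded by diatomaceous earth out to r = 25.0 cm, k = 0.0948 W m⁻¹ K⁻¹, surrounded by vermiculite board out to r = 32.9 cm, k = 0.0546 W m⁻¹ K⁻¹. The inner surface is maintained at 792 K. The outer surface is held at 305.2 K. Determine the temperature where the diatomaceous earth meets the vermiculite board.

T = 500 K

Treat each layer as a resistance in series:
  R'_cast iron = ln(0.122/0.107)/(2πk) = 0.1312/(2π·58.0) = 3.600×10^-4 m·K/W
  R'_diatomaceous earth = ln(0.250/0.122)/(2πk) = 0.7174/(2π·0.0948) = 1.204 m·K/W
  R'_vermiculite board = ln(0.329/0.250)/(2πk) = 0.2746/(2π·0.0546) = 0.8004 m·K/W
ΣR = 3.600×10^-4 + 1.204 + 0.8004 = 2.005 m·K/W
Q' = ΔT/ΣR = (792 K − 305.2 K)/2.005 = 242.8 W/m
From the inner boundary to the diatomaceous earth/vermiculite board interface, ΣR_partial = 1.204 m·K/W.
T_interface = T_in − Q'·ΣR_partial = 792 K − (242.8)(1.204) = 500 K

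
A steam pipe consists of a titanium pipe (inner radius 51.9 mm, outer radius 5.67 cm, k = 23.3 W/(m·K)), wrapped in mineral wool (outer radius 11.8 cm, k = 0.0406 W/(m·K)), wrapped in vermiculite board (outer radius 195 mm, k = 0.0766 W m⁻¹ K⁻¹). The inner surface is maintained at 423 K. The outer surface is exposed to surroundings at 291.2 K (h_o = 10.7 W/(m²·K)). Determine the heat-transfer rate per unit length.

Q' = 33.0 W/m

Treat each layer as a resistance in series:
  R'_titanium = ln(0.0567/0.0519)/(2πk) = 0.08846/(2π·23.3) = 6.042×10^-4 m·K/W
  R'_mineral wool = ln(0.118/0.0567)/(2πk) = 0.7329/(2π·0.0406) = 2.873 m·K/W
  R'_vermiculite board = ln(0.195/0.118)/(2πk) = 0.5023/(2π·0.0766) = 1.044 m·K/W
  R'_conv,out = 1/(2πr h) = 1/(2π·0.195·10.7) = 0.07628 m·K/W
ΣR = 6.042×10^-4 + 2.873 + 1.044 + 0.07628 = 3.994 m·K/W
Q' = ΔT/ΣR = (423 K − 291.2 K)/3.994 = 33.0 W/m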